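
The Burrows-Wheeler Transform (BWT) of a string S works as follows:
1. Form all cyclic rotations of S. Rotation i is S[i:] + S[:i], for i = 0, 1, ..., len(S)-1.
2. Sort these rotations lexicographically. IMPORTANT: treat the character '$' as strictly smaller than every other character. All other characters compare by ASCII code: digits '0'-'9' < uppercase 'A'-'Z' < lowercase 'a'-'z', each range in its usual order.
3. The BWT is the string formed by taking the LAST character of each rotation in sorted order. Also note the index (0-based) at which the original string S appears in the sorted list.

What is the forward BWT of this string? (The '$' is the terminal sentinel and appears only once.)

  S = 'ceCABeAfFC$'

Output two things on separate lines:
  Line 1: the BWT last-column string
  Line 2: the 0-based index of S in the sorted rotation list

All 11 rotations (rotation i = S[i:]+S[:i]):
  rot[0] = ceCABeAfFC$
  rot[1] = eCABeAfFC$c
  rot[2] = CABeAfFC$ce
  rot[3] = ABeAfFC$ceC
  rot[4] = BeAfFC$ceCA
  rot[5] = eAfFC$ceCAB
  rot[6] = AfFC$ceCABe
  rot[7] = fFC$ceCABeA
  rot[8] = FC$ceCABeAf
  rot[9] = C$ceCABeAfF
  rot[10] = $ceCABeAfFC
Sorted (with $ < everything):
  sorted[0] = $ceCABeAfFC  (last char: 'C')
  sorted[1] = ABeAfFC$ceC  (last char: 'C')
  sorted[2] = AfFC$ceCABe  (last char: 'e')
  sorted[3] = BeAfFC$ceCA  (last char: 'A')
  sorted[4] = C$ceCABeAfF  (last char: 'F')
  sorted[5] = CABeAfFC$ce  (last char: 'e')
  sorted[6] = FC$ceCABeAf  (last char: 'f')
  sorted[7] = ceCABeAfFC$  (last char: '$')
  sorted[8] = eAfFC$ceCAB  (last char: 'B')
  sorted[9] = eCABeAfFC$c  (last char: 'c')
  sorted[10] = fFC$ceCABeA  (last char: 'A')
Last column: CCeAFef$BcA
Original string S is at sorted index 7

Answer: CCeAFef$BcA
7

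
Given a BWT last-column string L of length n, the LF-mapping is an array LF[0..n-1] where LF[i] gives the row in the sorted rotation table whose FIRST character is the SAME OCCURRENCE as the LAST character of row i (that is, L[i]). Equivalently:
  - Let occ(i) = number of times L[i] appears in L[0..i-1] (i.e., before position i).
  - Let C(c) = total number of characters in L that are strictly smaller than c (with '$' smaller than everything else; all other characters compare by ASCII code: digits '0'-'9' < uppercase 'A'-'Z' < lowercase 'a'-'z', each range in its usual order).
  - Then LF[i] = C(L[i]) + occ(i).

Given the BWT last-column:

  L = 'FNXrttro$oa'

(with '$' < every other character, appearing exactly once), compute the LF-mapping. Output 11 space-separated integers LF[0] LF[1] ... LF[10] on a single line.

Answer: 1 2 3 7 9 10 8 5 0 6 4

Derivation:
Char counts: '$':1, 'F':1, 'N':1, 'X':1, 'a':1, 'o':2, 'r':2, 't':2
C (first-col start): C('$')=0, C('F')=1, C('N')=2, C('X')=3, C('a')=4, C('o')=5, C('r')=7, C('t')=9
L[0]='F': occ=0, LF[0]=C('F')+0=1+0=1
L[1]='N': occ=0, LF[1]=C('N')+0=2+0=2
L[2]='X': occ=0, LF[2]=C('X')+0=3+0=3
L[3]='r': occ=0, LF[3]=C('r')+0=7+0=7
L[4]='t': occ=0, LF[4]=C('t')+0=9+0=9
L[5]='t': occ=1, LF[5]=C('t')+1=9+1=10
L[6]='r': occ=1, LF[6]=C('r')+1=7+1=8
L[7]='o': occ=0, LF[7]=C('o')+0=5+0=5
L[8]='$': occ=0, LF[8]=C('$')+0=0+0=0
L[9]='o': occ=1, LF[9]=C('o')+1=5+1=6
L[10]='a': occ=0, LF[10]=C('a')+0=4+0=4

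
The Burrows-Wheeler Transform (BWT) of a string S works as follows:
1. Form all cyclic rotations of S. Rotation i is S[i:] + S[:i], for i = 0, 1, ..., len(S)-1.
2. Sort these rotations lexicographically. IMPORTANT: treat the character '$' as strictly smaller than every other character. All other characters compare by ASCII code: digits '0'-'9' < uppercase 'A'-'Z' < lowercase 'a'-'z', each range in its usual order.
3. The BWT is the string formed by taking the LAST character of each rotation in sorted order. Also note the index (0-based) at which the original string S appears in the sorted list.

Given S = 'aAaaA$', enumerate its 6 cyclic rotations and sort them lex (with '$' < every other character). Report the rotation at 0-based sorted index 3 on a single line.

All 6 rotations (rotation i = S[i:]+S[:i]):
  rot[0] = aAaaA$
  rot[1] = AaaA$a
  rot[2] = aaA$aA
  rot[3] = aA$aAa
  rot[4] = A$aAaa
  rot[5] = $aAaaA
Sorted (with $ < everything):
  sorted[0] = $aAaaA
  sorted[1] = A$aAaa
  sorted[2] = AaaA$a
  sorted[3] = aA$aAa
  sorted[4] = aAaaA$
  sorted[5] = aaA$aA
sorted[3] = aA$aAa

Answer: aA$aAa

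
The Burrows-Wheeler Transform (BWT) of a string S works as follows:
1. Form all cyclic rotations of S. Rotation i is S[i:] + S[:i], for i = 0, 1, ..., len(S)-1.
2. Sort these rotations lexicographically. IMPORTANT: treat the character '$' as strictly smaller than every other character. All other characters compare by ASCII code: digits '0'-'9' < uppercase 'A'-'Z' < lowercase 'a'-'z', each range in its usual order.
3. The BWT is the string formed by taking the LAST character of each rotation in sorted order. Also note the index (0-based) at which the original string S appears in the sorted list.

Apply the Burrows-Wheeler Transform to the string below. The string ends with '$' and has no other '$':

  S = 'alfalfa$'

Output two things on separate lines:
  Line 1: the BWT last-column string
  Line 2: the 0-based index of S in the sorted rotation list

All 8 rotations (rotation i = S[i:]+S[:i]):
  rot[0] = alfalfa$
  rot[1] = lfalfa$a
  rot[2] = falfa$al
  rot[3] = alfa$alf
  rot[4] = lfa$alfa
  rot[5] = fa$alfal
  rot[6] = a$alfalf
  rot[7] = $alfalfa
Sorted (with $ < everything):
  sorted[0] = $alfalfa  (last char: 'a')
  sorted[1] = a$alfalf  (last char: 'f')
  sorted[2] = alfa$alf  (last char: 'f')
  sorted[3] = alfalfa$  (last char: '$')
  sorted[4] = fa$alfal  (last char: 'l')
  sorted[5] = falfa$al  (last char: 'l')
  sorted[6] = lfa$alfa  (last char: 'a')
  sorted[7] = lfalfa$a  (last char: 'a')
Last column: aff$llaa
Original string S is at sorted index 3

Answer: aff$llaa
3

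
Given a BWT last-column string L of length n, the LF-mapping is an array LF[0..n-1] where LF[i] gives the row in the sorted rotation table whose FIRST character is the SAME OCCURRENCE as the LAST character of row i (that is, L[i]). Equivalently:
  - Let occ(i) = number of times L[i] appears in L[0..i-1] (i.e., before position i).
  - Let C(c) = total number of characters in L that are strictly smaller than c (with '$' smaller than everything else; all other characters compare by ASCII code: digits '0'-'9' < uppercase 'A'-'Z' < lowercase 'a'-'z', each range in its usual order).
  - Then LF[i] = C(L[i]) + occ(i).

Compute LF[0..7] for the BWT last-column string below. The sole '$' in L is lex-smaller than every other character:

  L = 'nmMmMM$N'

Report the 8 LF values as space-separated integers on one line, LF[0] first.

Answer: 7 5 1 6 2 3 0 4

Derivation:
Char counts: '$':1, 'M':3, 'N':1, 'm':2, 'n':1
C (first-col start): C('$')=0, C('M')=1, C('N')=4, C('m')=5, C('n')=7
L[0]='n': occ=0, LF[0]=C('n')+0=7+0=7
L[1]='m': occ=0, LF[1]=C('m')+0=5+0=5
L[2]='M': occ=0, LF[2]=C('M')+0=1+0=1
L[3]='m': occ=1, LF[3]=C('m')+1=5+1=6
L[4]='M': occ=1, LF[4]=C('M')+1=1+1=2
L[5]='M': occ=2, LF[5]=C('M')+2=1+2=3
L[6]='$': occ=0, LF[6]=C('$')+0=0+0=0
L[7]='N': occ=0, LF[7]=C('N')+0=4+0=4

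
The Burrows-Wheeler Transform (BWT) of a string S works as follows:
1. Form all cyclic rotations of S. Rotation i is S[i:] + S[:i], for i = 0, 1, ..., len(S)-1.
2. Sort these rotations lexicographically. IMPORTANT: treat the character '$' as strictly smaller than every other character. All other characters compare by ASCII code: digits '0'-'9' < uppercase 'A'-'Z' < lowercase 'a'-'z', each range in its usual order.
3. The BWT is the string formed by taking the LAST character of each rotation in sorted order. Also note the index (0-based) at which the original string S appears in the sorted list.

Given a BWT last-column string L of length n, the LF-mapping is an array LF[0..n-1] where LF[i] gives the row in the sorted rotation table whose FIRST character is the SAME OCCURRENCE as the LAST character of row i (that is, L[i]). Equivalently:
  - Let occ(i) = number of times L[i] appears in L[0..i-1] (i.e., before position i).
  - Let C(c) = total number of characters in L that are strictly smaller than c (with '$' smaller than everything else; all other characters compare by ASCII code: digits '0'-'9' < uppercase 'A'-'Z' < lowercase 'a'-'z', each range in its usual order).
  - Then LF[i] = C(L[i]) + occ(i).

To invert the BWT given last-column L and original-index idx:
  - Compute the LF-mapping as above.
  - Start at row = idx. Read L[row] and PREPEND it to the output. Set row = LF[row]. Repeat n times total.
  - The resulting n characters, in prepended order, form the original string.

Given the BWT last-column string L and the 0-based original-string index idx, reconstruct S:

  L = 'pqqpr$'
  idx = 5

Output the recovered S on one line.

Answer: rqpqp$

Derivation:
LF mapping: 1 3 4 2 5 0
Walk LF starting at row 5, prepending L[row]:
  step 1: row=5, L[5]='$', prepend. Next row=LF[5]=0
  step 2: row=0, L[0]='p', prepend. Next row=LF[0]=1
  step 3: row=1, L[1]='q', prepend. Next row=LF[1]=3
  step 4: row=3, L[3]='p', prepend. Next row=LF[3]=2
  step 5: row=2, L[2]='q', prepend. Next row=LF[2]=4
  step 6: row=4, L[4]='r', prepend. Next row=LF[4]=5
Reversed output: rqpqp$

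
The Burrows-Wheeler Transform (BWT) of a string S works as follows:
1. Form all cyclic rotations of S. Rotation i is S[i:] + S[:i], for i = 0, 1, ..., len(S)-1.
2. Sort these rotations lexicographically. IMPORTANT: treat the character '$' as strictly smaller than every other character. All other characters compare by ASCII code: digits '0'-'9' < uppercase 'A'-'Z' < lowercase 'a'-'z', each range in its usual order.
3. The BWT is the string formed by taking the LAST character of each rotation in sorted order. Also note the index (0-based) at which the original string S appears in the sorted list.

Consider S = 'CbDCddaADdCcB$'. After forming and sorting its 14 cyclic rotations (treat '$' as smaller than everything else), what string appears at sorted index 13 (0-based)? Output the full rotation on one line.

All 14 rotations (rotation i = S[i:]+S[:i]):
  rot[0] = CbDCddaADdCcB$
  rot[1] = bDCddaADdCcB$C
  rot[2] = DCddaADdCcB$Cb
  rot[3] = CddaADdCcB$CbD
  rot[4] = ddaADdCcB$CbDC
  rot[5] = daADdCcB$CbDCd
  rot[6] = aADdCcB$CbDCdd
  rot[7] = ADdCcB$CbDCdda
  rot[8] = DdCcB$CbDCddaA
  rot[9] = dCcB$CbDCddaAD
  rot[10] = CcB$CbDCddaADd
  rot[11] = cB$CbDCddaADdC
  rot[12] = B$CbDCddaADdCc
  rot[13] = $CbDCddaADdCcB
Sorted (with $ < everything):
  sorted[0] = $CbDCddaADdCcB
  sorted[1] = ADdCcB$CbDCdda
  sorted[2] = B$CbDCddaADdCc
  sorted[3] = CbDCddaADdCcB$
  sorted[4] = CcB$CbDCddaADd
  sorted[5] = CddaADdCcB$CbD
  sorted[6] = DCddaADdCcB$Cb
  sorted[7] = DdCcB$CbDCddaA
  sorted[8] = aADdCcB$CbDCdd
  sorted[9] = bDCddaADdCcB$C
  sorted[10] = cB$CbDCddaADdC
  sorted[11] = dCcB$CbDCddaAD
  sorted[12] = daADdCcB$CbDCd
  sorted[13] = ddaADdCcB$CbDC
sorted[13] = ddaADdCcB$CbDC

Answer: ddaADdCcB$CbDC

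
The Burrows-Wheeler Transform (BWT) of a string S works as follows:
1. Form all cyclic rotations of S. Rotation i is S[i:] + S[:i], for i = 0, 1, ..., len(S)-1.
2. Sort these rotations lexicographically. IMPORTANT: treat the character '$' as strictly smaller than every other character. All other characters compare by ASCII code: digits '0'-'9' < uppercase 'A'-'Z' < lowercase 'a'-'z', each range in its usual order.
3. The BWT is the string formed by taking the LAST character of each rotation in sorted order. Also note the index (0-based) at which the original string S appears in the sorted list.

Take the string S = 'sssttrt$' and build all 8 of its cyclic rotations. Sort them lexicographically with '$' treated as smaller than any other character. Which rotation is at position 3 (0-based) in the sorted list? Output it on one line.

Answer: ssttrt$s

Derivation:
All 8 rotations (rotation i = S[i:]+S[:i]):
  rot[0] = sssttrt$
  rot[1] = ssttrt$s
  rot[2] = sttrt$ss
  rot[3] = ttrt$sss
  rot[4] = trt$ssst
  rot[5] = rt$ssstt
  rot[6] = t$sssttr
  rot[7] = $sssttrt
Sorted (with $ < everything):
  sorted[0] = $sssttrt
  sorted[1] = rt$ssstt
  sorted[2] = sssttrt$
  sorted[3] = ssttrt$s
  sorted[4] = sttrt$ss
  sorted[5] = t$sssttr
  sorted[6] = trt$ssst
  sorted[7] = ttrt$sss
sorted[3] = ssttrt$s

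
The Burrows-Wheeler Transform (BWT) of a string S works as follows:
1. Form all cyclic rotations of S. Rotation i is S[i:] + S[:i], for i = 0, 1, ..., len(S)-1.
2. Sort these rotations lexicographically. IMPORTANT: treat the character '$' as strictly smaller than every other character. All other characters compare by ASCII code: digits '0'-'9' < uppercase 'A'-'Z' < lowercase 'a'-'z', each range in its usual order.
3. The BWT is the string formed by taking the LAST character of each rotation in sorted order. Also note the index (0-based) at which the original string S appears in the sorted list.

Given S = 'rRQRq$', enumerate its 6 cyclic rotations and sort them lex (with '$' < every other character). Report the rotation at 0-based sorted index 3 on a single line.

All 6 rotations (rotation i = S[i:]+S[:i]):
  rot[0] = rRQRq$
  rot[1] = RQRq$r
  rot[2] = QRq$rR
  rot[3] = Rq$rRQ
  rot[4] = q$rRQR
  rot[5] = $rRQRq
Sorted (with $ < everything):
  sorted[0] = $rRQRq
  sorted[1] = QRq$rR
  sorted[2] = RQRq$r
  sorted[3] = Rq$rRQ
  sorted[4] = q$rRQR
  sorted[5] = rRQRq$
sorted[3] = Rq$rRQ

Answer: Rq$rRQ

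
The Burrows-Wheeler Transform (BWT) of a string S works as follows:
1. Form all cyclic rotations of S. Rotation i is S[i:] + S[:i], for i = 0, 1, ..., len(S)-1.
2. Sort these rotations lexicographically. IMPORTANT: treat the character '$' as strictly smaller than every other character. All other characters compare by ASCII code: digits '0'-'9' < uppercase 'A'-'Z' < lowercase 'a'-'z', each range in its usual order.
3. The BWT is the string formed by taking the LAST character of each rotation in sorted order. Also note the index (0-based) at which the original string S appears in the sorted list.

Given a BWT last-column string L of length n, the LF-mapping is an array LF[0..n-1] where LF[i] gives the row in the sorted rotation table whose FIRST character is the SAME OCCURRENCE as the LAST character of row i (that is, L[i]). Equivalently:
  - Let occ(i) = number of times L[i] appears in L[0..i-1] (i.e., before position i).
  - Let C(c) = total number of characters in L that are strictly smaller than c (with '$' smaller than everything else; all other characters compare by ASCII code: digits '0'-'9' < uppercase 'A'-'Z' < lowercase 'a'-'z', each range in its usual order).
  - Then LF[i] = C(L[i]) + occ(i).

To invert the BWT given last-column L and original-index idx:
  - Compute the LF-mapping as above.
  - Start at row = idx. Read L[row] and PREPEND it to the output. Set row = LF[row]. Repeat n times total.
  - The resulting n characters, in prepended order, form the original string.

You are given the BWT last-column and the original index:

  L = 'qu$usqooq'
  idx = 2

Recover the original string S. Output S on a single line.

Answer: ouosqquq$

Derivation:
LF mapping: 3 7 0 8 6 4 1 2 5
Walk LF starting at row 2, prepending L[row]:
  step 1: row=2, L[2]='$', prepend. Next row=LF[2]=0
  step 2: row=0, L[0]='q', prepend. Next row=LF[0]=3
  step 3: row=3, L[3]='u', prepend. Next row=LF[3]=8
  step 4: row=8, L[8]='q', prepend. Next row=LF[8]=5
  step 5: row=5, L[5]='q', prepend. Next row=LF[5]=4
  step 6: row=4, L[4]='s', prepend. Next row=LF[4]=6
  step 7: row=6, L[6]='o', prepend. Next row=LF[6]=1
  step 8: row=1, L[1]='u', prepend. Next row=LF[1]=7
  step 9: row=7, L[7]='o', prepend. Next row=LF[7]=2
Reversed output: ouosqquq$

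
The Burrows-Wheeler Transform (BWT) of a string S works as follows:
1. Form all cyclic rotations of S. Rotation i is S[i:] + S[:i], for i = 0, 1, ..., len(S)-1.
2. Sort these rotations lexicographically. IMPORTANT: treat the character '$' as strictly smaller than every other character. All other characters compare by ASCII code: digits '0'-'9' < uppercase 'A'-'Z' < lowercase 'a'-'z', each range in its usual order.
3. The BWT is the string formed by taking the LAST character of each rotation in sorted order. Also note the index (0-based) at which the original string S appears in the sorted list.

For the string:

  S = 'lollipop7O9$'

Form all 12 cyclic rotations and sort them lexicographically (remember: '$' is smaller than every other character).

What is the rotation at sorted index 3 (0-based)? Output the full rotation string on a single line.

All 12 rotations (rotation i = S[i:]+S[:i]):
  rot[0] = lollipop7O9$
  rot[1] = ollipop7O9$l
  rot[2] = llipop7O9$lo
  rot[3] = lipop7O9$lol
  rot[4] = ipop7O9$loll
  rot[5] = pop7O9$lolli
  rot[6] = op7O9$lollip
  rot[7] = p7O9$lollipo
  rot[8] = 7O9$lollipop
  rot[9] = O9$lollipop7
  rot[10] = 9$lollipop7O
  rot[11] = $lollipop7O9
Sorted (with $ < everything):
  sorted[0] = $lollipop7O9
  sorted[1] = 7O9$lollipop
  sorted[2] = 9$lollipop7O
  sorted[3] = O9$lollipop7
  sorted[4] = ipop7O9$loll
  sorted[5] = lipop7O9$lol
  sorted[6] = llipop7O9$lo
  sorted[7] = lollipop7O9$
  sorted[8] = ollipop7O9$l
  sorted[9] = op7O9$lollip
  sorted[10] = p7O9$lollipo
  sorted[11] = pop7O9$lolli
sorted[3] = O9$lollipop7

Answer: O9$lollipop7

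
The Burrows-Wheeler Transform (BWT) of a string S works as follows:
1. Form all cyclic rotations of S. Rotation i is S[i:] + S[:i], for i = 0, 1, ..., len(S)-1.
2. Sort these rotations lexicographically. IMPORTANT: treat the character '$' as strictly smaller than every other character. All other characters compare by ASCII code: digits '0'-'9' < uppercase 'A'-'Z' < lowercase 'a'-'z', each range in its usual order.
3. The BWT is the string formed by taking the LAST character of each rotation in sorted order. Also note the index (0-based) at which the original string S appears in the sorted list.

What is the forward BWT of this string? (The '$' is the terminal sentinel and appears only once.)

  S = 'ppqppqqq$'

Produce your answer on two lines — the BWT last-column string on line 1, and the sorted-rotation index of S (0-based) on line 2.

All 9 rotations (rotation i = S[i:]+S[:i]):
  rot[0] = ppqppqqq$
  rot[1] = pqppqqq$p
  rot[2] = qppqqq$pp
  rot[3] = ppqqq$ppq
  rot[4] = pqqq$ppqp
  rot[5] = qqq$ppqpp
  rot[6] = qq$ppqppq
  rot[7] = q$ppqppqq
  rot[8] = $ppqppqqq
Sorted (with $ < everything):
  sorted[0] = $ppqppqqq  (last char: 'q')
  sorted[1] = ppqppqqq$  (last char: '$')
  sorted[2] = ppqqq$ppq  (last char: 'q')
  sorted[3] = pqppqqq$p  (last char: 'p')
  sorted[4] = pqqq$ppqp  (last char: 'p')
  sorted[5] = q$ppqppqq  (last char: 'q')
  sorted[6] = qppqqq$pp  (last char: 'p')
  sorted[7] = qq$ppqppq  (last char: 'q')
  sorted[8] = qqq$ppqpp  (last char: 'p')
Last column: q$qppqpqp
Original string S is at sorted index 1

Answer: q$qppqpqp
1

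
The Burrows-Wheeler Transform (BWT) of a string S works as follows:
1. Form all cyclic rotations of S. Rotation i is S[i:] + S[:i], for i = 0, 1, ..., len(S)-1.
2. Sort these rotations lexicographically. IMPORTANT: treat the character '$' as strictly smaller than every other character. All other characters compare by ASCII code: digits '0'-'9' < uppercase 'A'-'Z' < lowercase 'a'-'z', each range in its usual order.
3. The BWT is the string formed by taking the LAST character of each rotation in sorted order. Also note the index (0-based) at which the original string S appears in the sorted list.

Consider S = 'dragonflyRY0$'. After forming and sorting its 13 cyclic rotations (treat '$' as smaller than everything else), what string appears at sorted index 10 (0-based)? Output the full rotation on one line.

All 13 rotations (rotation i = S[i:]+S[:i]):
  rot[0] = dragonflyRY0$
  rot[1] = ragonflyRY0$d
  rot[2] = agonflyRY0$dr
  rot[3] = gonflyRY0$dra
  rot[4] = onflyRY0$drag
  rot[5] = nflyRY0$drago
  rot[6] = flyRY0$dragon
  rot[7] = lyRY0$dragonf
  rot[8] = yRY0$dragonfl
  rot[9] = RY0$dragonfly
  rot[10] = Y0$dragonflyR
  rot[11] = 0$dragonflyRY
  rot[12] = $dragonflyRY0
Sorted (with $ < everything):
  sorted[0] = $dragonflyRY0
  sorted[1] = 0$dragonflyRY
  sorted[2] = RY0$dragonfly
  sorted[3] = Y0$dragonflyR
  sorted[4] = agonflyRY0$dr
  sorted[5] = dragonflyRY0$
  sorted[6] = flyRY0$dragon
  sorted[7] = gonflyRY0$dra
  sorted[8] = lyRY0$dragonf
  sorted[9] = nflyRY0$drago
  sorted[10] = onflyRY0$drag
  sorted[11] = ragonflyRY0$d
  sorted[12] = yRY0$dragonfl
sorted[10] = onflyRY0$drag

Answer: onflyRY0$drag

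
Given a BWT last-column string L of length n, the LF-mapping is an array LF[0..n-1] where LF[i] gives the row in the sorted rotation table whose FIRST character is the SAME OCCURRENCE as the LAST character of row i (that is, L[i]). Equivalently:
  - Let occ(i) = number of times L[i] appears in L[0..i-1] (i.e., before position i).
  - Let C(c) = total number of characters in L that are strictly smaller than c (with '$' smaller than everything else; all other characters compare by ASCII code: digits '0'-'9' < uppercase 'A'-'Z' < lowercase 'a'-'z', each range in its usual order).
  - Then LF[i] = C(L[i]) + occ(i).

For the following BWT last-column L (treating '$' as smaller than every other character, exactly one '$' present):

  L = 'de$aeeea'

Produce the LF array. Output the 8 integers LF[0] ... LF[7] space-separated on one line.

Char counts: '$':1, 'a':2, 'd':1, 'e':4
C (first-col start): C('$')=0, C('a')=1, C('d')=3, C('e')=4
L[0]='d': occ=0, LF[0]=C('d')+0=3+0=3
L[1]='e': occ=0, LF[1]=C('e')+0=4+0=4
L[2]='$': occ=0, LF[2]=C('$')+0=0+0=0
L[3]='a': occ=0, LF[3]=C('a')+0=1+0=1
L[4]='e': occ=1, LF[4]=C('e')+1=4+1=5
L[5]='e': occ=2, LF[5]=C('e')+2=4+2=6
L[6]='e': occ=3, LF[6]=C('e')+3=4+3=7
L[7]='a': occ=1, LF[7]=C('a')+1=1+1=2

Answer: 3 4 0 1 5 6 7 2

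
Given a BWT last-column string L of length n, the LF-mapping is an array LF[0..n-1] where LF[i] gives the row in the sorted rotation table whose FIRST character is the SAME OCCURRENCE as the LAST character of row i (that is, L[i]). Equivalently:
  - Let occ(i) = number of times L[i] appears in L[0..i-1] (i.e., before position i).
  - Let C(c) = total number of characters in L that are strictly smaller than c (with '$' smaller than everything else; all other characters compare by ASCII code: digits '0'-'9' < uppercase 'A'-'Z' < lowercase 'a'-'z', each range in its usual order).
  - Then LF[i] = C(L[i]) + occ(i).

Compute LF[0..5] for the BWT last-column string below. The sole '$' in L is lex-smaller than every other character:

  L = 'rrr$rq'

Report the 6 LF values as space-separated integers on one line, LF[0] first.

Answer: 2 3 4 0 5 1

Derivation:
Char counts: '$':1, 'q':1, 'r':4
C (first-col start): C('$')=0, C('q')=1, C('r')=2
L[0]='r': occ=0, LF[0]=C('r')+0=2+0=2
L[1]='r': occ=1, LF[1]=C('r')+1=2+1=3
L[2]='r': occ=2, LF[2]=C('r')+2=2+2=4
L[3]='$': occ=0, LF[3]=C('$')+0=0+0=0
L[4]='r': occ=3, LF[4]=C('r')+3=2+3=5
L[5]='q': occ=0, LF[5]=C('q')+0=1+0=1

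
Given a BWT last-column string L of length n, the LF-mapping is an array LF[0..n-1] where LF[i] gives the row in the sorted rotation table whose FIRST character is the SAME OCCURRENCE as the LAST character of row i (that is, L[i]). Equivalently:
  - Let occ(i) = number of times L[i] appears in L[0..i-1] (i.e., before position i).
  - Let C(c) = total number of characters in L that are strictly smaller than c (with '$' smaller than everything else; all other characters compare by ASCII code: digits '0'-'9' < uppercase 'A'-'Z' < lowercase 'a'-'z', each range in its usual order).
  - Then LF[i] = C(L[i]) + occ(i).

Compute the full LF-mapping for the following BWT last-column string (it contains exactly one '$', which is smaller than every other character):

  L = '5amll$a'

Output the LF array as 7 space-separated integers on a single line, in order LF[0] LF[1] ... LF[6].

Answer: 1 2 6 4 5 0 3

Derivation:
Char counts: '$':1, '5':1, 'a':2, 'l':2, 'm':1
C (first-col start): C('$')=0, C('5')=1, C('a')=2, C('l')=4, C('m')=6
L[0]='5': occ=0, LF[0]=C('5')+0=1+0=1
L[1]='a': occ=0, LF[1]=C('a')+0=2+0=2
L[2]='m': occ=0, LF[2]=C('m')+0=6+0=6
L[3]='l': occ=0, LF[3]=C('l')+0=4+0=4
L[4]='l': occ=1, LF[4]=C('l')+1=4+1=5
L[5]='$': occ=0, LF[5]=C('$')+0=0+0=0
L[6]='a': occ=1, LF[6]=C('a')+1=2+1=3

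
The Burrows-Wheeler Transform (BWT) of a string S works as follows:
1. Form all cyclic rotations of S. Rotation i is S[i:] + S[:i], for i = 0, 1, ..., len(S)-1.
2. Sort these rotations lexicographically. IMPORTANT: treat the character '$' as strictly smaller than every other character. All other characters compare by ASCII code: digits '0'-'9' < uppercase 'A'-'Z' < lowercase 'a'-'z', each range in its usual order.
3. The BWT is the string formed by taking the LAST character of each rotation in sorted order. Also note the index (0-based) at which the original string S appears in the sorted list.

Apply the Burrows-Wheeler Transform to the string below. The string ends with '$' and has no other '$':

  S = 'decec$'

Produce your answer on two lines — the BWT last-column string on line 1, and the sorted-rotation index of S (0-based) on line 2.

All 6 rotations (rotation i = S[i:]+S[:i]):
  rot[0] = decec$
  rot[1] = ecec$d
  rot[2] = cec$de
  rot[3] = ec$dec
  rot[4] = c$dece
  rot[5] = $decec
Sorted (with $ < everything):
  sorted[0] = $decec  (last char: 'c')
  sorted[1] = c$dece  (last char: 'e')
  sorted[2] = cec$de  (last char: 'e')
  sorted[3] = decec$  (last char: '$')
  sorted[4] = ec$dec  (last char: 'c')
  sorted[5] = ecec$d  (last char: 'd')
Last column: cee$cd
Original string S is at sorted index 3

Answer: cee$cd
3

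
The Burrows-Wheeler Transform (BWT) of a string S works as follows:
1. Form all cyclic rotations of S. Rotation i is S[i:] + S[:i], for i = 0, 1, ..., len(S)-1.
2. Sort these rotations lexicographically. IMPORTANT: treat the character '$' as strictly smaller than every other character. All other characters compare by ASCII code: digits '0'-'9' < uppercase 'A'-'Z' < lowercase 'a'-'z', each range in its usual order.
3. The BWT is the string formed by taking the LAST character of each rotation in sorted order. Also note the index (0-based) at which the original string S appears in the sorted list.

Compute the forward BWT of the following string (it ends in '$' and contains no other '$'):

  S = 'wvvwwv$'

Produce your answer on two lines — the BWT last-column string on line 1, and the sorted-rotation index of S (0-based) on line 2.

Answer: vwwvw$v
5

Derivation:
All 7 rotations (rotation i = S[i:]+S[:i]):
  rot[0] = wvvwwv$
  rot[1] = vvwwv$w
  rot[2] = vwwv$wv
  rot[3] = wwv$wvv
  rot[4] = wv$wvvw
  rot[5] = v$wvvww
  rot[6] = $wvvwwv
Sorted (with $ < everything):
  sorted[0] = $wvvwwv  (last char: 'v')
  sorted[1] = v$wvvww  (last char: 'w')
  sorted[2] = vvwwv$w  (last char: 'w')
  sorted[3] = vwwv$wv  (last char: 'v')
  sorted[4] = wv$wvvw  (last char: 'w')
  sorted[5] = wvvwwv$  (last char: '$')
  sorted[6] = wwv$wvv  (last char: 'v')
Last column: vwwvw$v
Original string S is at sorted index 5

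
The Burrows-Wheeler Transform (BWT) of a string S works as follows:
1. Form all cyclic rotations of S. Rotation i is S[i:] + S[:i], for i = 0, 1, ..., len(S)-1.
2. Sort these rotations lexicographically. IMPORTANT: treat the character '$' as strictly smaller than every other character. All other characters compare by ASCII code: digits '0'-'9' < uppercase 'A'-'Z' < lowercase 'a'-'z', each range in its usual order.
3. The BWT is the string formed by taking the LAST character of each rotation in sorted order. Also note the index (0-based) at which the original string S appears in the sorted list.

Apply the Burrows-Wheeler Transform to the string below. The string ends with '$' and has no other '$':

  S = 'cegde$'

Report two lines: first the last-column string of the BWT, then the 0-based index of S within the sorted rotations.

Answer: e$gdce
1

Derivation:
All 6 rotations (rotation i = S[i:]+S[:i]):
  rot[0] = cegde$
  rot[1] = egde$c
  rot[2] = gde$ce
  rot[3] = de$ceg
  rot[4] = e$cegd
  rot[5] = $cegde
Sorted (with $ < everything):
  sorted[0] = $cegde  (last char: 'e')
  sorted[1] = cegde$  (last char: '$')
  sorted[2] = de$ceg  (last char: 'g')
  sorted[3] = e$cegd  (last char: 'd')
  sorted[4] = egde$c  (last char: 'c')
  sorted[5] = gde$ce  (last char: 'e')
Last column: e$gdce
Original string S is at sorted index 1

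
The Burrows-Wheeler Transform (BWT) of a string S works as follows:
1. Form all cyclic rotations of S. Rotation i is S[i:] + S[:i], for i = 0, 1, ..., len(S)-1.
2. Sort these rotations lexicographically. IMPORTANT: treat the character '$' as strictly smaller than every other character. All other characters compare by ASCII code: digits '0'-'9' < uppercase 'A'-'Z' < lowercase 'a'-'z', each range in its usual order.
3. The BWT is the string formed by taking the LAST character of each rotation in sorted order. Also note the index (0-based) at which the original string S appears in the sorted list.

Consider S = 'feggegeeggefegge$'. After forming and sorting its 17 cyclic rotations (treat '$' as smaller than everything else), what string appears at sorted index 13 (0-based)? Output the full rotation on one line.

Answer: gegeeggefegge$feg

Derivation:
All 17 rotations (rotation i = S[i:]+S[:i]):
  rot[0] = feggegeeggefegge$
  rot[1] = eggegeeggefegge$f
  rot[2] = ggegeeggefegge$fe
  rot[3] = gegeeggefegge$feg
  rot[4] = egeeggefegge$fegg
  rot[5] = geeggefegge$fegge
  rot[6] = eeggefegge$feggeg
  rot[7] = eggefegge$feggege
  rot[8] = ggefegge$feggegee
  rot[9] = gefegge$feggegeeg
  rot[10] = efegge$feggegeegg
  rot[11] = fegge$feggegeegge
  rot[12] = egge$feggegeeggef
  rot[13] = gge$feggegeeggefe
  rot[14] = ge$feggegeeggefeg
  rot[15] = e$feggegeeggefegg
  rot[16] = $feggegeeggefegge
Sorted (with $ < everything):
  sorted[0] = $feggegeeggefegge
  sorted[1] = e$feggegeeggefegg
  sorted[2] = eeggefegge$feggeg
  sorted[3] = efegge$feggegeegg
  sorted[4] = egeeggefegge$fegg
  sorted[5] = egge$feggegeeggef
  sorted[6] = eggefegge$feggege
  sorted[7] = eggegeeggefegge$f
  sorted[8] = fegge$feggegeegge
  sorted[9] = feggegeeggefegge$
  sorted[10] = ge$feggegeeggefeg
  sorted[11] = geeggefegge$fegge
  sorted[12] = gefegge$feggegeeg
  sorted[13] = gegeeggefegge$feg
  sorted[14] = gge$feggegeeggefe
  sorted[15] = ggefegge$feggegee
  sorted[16] = ggegeeggefegge$fe
sorted[13] = gegeeggefegge$feg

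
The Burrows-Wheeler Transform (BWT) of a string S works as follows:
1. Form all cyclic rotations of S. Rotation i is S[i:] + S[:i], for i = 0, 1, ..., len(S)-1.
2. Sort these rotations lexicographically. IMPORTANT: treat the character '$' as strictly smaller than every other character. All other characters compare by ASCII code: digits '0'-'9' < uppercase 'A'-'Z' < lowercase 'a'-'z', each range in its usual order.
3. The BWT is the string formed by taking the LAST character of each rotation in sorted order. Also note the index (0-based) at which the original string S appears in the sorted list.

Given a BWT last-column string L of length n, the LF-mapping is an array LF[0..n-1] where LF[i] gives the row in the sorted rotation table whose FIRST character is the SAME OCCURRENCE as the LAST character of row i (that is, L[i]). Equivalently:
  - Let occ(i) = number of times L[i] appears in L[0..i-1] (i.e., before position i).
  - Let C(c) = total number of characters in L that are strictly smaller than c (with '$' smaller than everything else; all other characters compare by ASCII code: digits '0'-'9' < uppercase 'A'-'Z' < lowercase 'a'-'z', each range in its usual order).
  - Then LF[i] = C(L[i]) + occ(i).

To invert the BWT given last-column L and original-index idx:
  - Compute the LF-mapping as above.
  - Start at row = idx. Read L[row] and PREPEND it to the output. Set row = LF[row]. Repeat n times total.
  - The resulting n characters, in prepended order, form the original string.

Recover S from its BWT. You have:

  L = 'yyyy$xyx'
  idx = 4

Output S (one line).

LF mapping: 3 4 5 6 0 1 7 2
Walk LF starting at row 4, prepending L[row]:
  step 1: row=4, L[4]='$', prepend. Next row=LF[4]=0
  step 2: row=0, L[0]='y', prepend. Next row=LF[0]=3
  step 3: row=3, L[3]='y', prepend. Next row=LF[3]=6
  step 4: row=6, L[6]='y', prepend. Next row=LF[6]=7
  step 5: row=7, L[7]='x', prepend. Next row=LF[7]=2
  step 6: row=2, L[2]='y', prepend. Next row=LF[2]=5
  step 7: row=5, L[5]='x', prepend. Next row=LF[5]=1
  step 8: row=1, L[1]='y', prepend. Next row=LF[1]=4
Reversed output: yxyxyyy$

Answer: yxyxyyy$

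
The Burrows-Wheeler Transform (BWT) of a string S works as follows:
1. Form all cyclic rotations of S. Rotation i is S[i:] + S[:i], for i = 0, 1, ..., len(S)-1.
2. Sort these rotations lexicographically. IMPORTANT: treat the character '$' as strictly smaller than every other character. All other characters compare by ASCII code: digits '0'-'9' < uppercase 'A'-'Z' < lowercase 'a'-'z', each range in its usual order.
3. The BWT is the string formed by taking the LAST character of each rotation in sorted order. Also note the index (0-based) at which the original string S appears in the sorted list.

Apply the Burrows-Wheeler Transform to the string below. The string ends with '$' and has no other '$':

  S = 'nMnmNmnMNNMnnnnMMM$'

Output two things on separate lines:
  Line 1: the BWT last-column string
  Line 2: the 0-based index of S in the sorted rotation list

All 19 rotations (rotation i = S[i:]+S[:i]):
  rot[0] = nMnmNmnMNNMnnnnMMM$
  rot[1] = MnmNmnMNNMnnnnMMM$n
  rot[2] = nmNmnMNNMnnnnMMM$nM
  rot[3] = mNmnMNNMnnnnMMM$nMn
  rot[4] = NmnMNNMnnnnMMM$nMnm
  rot[5] = mnMNNMnnnnMMM$nMnmN
  rot[6] = nMNNMnnnnMMM$nMnmNm
  rot[7] = MNNMnnnnMMM$nMnmNmn
  rot[8] = NNMnnnnMMM$nMnmNmnM
  rot[9] = NMnnnnMMM$nMnmNmnMN
  rot[10] = MnnnnMMM$nMnmNmnMNN
  rot[11] = nnnnMMM$nMnmNmnMNNM
  rot[12] = nnnMMM$nMnmNmnMNNMn
  rot[13] = nnMMM$nMnmNmnMNNMnn
  rot[14] = nMMM$nMnmNmnMNNMnnn
  rot[15] = MMM$nMnmNmnMNNMnnnn
  rot[16] = MM$nMnmNmnMNNMnnnnM
  rot[17] = M$nMnmNmnMNNMnnnnMM
  rot[18] = $nMnmNmnMNNMnnnnMMM
Sorted (with $ < everything):
  sorted[0] = $nMnmNmnMNNMnnnnMMM  (last char: 'M')
  sorted[1] = M$nMnmNmnMNNMnnnnMM  (last char: 'M')
  sorted[2] = MM$nMnmNmnMNNMnnnnM  (last char: 'M')
  sorted[3] = MMM$nMnmNmnMNNMnnnn  (last char: 'n')
  sorted[4] = MNNMnnnnMMM$nMnmNmn  (last char: 'n')
  sorted[5] = MnmNmnMNNMnnnnMMM$n  (last char: 'n')
  sorted[6] = MnnnnMMM$nMnmNmnMNN  (last char: 'N')
  sorted[7] = NMnnnnMMM$nMnmNmnMN  (last char: 'N')
  sorted[8] = NNMnnnnMMM$nMnmNmnM  (last char: 'M')
  sorted[9] = NmnMNNMnnnnMMM$nMnm  (last char: 'm')
  sorted[10] = mNmnMNNMnnnnMMM$nMn  (last char: 'n')
  sorted[11] = mnMNNMnnnnMMM$nMnmN  (last char: 'N')
  sorted[12] = nMMM$nMnmNmnMNNMnnn  (last char: 'n')
  sorted[13] = nMNNMnnnnMMM$nMnmNm  (last char: 'm')
  sorted[14] = nMnmNmnMNNMnnnnMMM$  (last char: '$')
  sorted[15] = nmNmnMNNMnnnnMMM$nM  (last char: 'M')
  sorted[16] = nnMMM$nMnmNmnMNNMnn  (last char: 'n')
  sorted[17] = nnnMMM$nMnmNmnMNNMn  (last char: 'n')
  sorted[18] = nnnnMMM$nMnmNmnMNNM  (last char: 'M')
Last column: MMMnnnNNMmnNnm$MnnM
Original string S is at sorted index 14

Answer: MMMnnnNNMmnNnm$MnnM
14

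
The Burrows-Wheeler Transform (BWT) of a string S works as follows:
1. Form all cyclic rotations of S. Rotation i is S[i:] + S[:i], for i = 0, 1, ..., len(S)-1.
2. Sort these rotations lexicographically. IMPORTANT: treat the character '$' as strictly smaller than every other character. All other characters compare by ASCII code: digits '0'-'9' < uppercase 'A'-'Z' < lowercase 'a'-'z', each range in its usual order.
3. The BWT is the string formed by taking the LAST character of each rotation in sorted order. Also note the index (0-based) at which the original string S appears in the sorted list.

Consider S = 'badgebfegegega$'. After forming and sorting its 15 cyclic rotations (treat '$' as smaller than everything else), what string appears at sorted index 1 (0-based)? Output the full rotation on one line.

Answer: a$badgebfegegeg

Derivation:
All 15 rotations (rotation i = S[i:]+S[:i]):
  rot[0] = badgebfegegega$
  rot[1] = adgebfegegega$b
  rot[2] = dgebfegegega$ba
  rot[3] = gebfegegega$bad
  rot[4] = ebfegegega$badg
  rot[5] = bfegegega$badge
  rot[6] = fegegega$badgeb
  rot[7] = egegega$badgebf
  rot[8] = gegega$badgebfe
  rot[9] = egega$badgebfeg
  rot[10] = gega$badgebfege
  rot[11] = ega$badgebfegeg
  rot[12] = ga$badgebfegege
  rot[13] = a$badgebfegegeg
  rot[14] = $badgebfegegega
Sorted (with $ < everything):
  sorted[0] = $badgebfegegega
  sorted[1] = a$badgebfegegeg
  sorted[2] = adgebfegegega$b
  sorted[3] = badgebfegegega$
  sorted[4] = bfegegega$badge
  sorted[5] = dgebfegegega$ba
  sorted[6] = ebfegegega$badg
  sorted[7] = ega$badgebfegeg
  sorted[8] = egega$badgebfeg
  sorted[9] = egegega$badgebf
  sorted[10] = fegegega$badgeb
  sorted[11] = ga$badgebfegege
  sorted[12] = gebfegegega$bad
  sorted[13] = gega$badgebfege
  sorted[14] = gegega$badgebfe
sorted[1] = a$badgebfegegeg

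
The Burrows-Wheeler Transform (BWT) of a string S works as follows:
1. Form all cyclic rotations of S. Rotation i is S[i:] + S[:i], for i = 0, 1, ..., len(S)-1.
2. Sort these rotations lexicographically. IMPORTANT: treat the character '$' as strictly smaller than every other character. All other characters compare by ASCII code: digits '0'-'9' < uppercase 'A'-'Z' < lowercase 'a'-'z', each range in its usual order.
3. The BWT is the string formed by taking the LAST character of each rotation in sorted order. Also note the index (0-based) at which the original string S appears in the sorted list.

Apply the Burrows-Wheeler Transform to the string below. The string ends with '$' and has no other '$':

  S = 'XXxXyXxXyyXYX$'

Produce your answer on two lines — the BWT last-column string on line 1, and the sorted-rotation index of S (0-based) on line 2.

Answer: XY$yXyxxXXXyXX
2

Derivation:
All 14 rotations (rotation i = S[i:]+S[:i]):
  rot[0] = XXxXyXxXyyXYX$
  rot[1] = XxXyXxXyyXYX$X
  rot[2] = xXyXxXyyXYX$XX
  rot[3] = XyXxXyyXYX$XXx
  rot[4] = yXxXyyXYX$XXxX
  rot[5] = XxXyyXYX$XXxXy
  rot[6] = xXyyXYX$XXxXyX
  rot[7] = XyyXYX$XXxXyXx
  rot[8] = yyXYX$XXxXyXxX
  rot[9] = yXYX$XXxXyXxXy
  rot[10] = XYX$XXxXyXxXyy
  rot[11] = YX$XXxXyXxXyyX
  rot[12] = X$XXxXyXxXyyXY
  rot[13] = $XXxXyXxXyyXYX
Sorted (with $ < everything):
  sorted[0] = $XXxXyXxXyyXYX  (last char: 'X')
  sorted[1] = X$XXxXyXxXyyXY  (last char: 'Y')
  sorted[2] = XXxXyXxXyyXYX$  (last char: '$')
  sorted[3] = XYX$XXxXyXxXyy  (last char: 'y')
  sorted[4] = XxXyXxXyyXYX$X  (last char: 'X')
  sorted[5] = XxXyyXYX$XXxXy  (last char: 'y')
  sorted[6] = XyXxXyyXYX$XXx  (last char: 'x')
  sorted[7] = XyyXYX$XXxXyXx  (last char: 'x')
  sorted[8] = YX$XXxXyXxXyyX  (last char: 'X')
  sorted[9] = xXyXxXyyXYX$XX  (last char: 'X')
  sorted[10] = xXyyXYX$XXxXyX  (last char: 'X')
  sorted[11] = yXYX$XXxXyXxXy  (last char: 'y')
  sorted[12] = yXxXyyXYX$XXxX  (last char: 'X')
  sorted[13] = yyXYX$XXxXyXxX  (last char: 'X')
Last column: XY$yXyxxXXXyXX
Original string S is at sorted index 2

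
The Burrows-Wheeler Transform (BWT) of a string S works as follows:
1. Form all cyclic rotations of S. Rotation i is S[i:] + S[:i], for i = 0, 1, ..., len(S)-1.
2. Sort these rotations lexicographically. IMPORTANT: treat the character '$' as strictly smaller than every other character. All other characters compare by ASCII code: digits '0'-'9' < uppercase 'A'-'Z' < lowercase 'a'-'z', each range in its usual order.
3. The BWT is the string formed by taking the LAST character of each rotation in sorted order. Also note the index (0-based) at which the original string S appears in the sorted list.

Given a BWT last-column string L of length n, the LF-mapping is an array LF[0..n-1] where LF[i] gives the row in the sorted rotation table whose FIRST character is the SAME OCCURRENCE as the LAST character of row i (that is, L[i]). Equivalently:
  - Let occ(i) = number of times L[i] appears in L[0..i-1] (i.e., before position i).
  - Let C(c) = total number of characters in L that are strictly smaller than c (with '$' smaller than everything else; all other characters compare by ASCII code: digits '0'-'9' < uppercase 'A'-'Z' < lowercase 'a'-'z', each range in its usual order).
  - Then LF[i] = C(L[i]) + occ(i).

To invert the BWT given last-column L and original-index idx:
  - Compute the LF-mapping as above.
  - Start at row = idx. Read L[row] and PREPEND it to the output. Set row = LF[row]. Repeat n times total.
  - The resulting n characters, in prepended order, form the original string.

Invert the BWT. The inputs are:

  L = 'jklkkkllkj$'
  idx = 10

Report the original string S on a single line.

LF mapping: 1 3 8 4 5 6 9 10 7 2 0
Walk LF starting at row 10, prepending L[row]:
  step 1: row=10, L[10]='$', prepend. Next row=LF[10]=0
  step 2: row=0, L[0]='j', prepend. Next row=LF[0]=1
  step 3: row=1, L[1]='k', prepend. Next row=LF[1]=3
  step 4: row=3, L[3]='k', prepend. Next row=LF[3]=4
  step 5: row=4, L[4]='k', prepend. Next row=LF[4]=5
  step 6: row=5, L[5]='k', prepend. Next row=LF[5]=6
  step 7: row=6, L[6]='l', prepend. Next row=LF[6]=9
  step 8: row=9, L[9]='j', prepend. Next row=LF[9]=2
  step 9: row=2, L[2]='l', prepend. Next row=LF[2]=8
  step 10: row=8, L[8]='k', prepend. Next row=LF[8]=7
  step 11: row=7, L[7]='l', prepend. Next row=LF[7]=10
Reversed output: lkljlkkkkj$

Answer: lkljlkkkkj$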